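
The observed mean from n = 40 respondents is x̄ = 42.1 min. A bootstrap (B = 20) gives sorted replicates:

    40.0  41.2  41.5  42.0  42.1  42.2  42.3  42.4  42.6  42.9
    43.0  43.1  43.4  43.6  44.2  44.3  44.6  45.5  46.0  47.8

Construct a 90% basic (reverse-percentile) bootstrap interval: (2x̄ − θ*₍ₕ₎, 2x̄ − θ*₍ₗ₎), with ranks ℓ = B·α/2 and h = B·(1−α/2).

(38.2, 44.2)

Percentile endpoints at ranks 1 and 19: θ*₍1₎ = 40.0, θ*₍19₎ = 46.0.
Basic interval reflects these around x̄:
  lower = 2 × 42.1 − 46.0 = 38.2
  upper = 2 × 42.1 − 40.0 = 44.2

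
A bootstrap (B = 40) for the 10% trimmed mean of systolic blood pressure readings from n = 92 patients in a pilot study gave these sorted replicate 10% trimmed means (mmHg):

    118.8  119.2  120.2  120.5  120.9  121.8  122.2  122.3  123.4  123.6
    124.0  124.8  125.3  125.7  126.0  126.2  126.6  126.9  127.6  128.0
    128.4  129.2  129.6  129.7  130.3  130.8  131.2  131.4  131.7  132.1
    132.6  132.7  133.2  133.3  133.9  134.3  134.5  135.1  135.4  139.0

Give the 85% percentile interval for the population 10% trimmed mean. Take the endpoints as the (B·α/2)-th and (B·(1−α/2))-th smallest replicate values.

α = 0.15; lower rank = 40 × 0.075 = 3; upper rank = 40 × 0.925 = 37.
The 3rd smallest replicate is 120.2; the 37th is 134.5.

(120.2, 134.5)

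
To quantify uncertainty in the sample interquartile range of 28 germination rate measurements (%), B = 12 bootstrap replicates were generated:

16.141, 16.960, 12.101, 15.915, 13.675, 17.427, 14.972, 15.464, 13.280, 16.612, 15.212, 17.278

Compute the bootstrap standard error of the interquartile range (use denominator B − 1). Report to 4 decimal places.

Bootstrap SE is the standard deviation of the 12 replicate interquartile ranges.
Mean of replicates: (16.141 + 16.960 + 12.101 + 15.915 + 13.675 + 17.427 + 14.972 + 15.464 + 13.280 + 16.612 + 15.212 + 17.278) / 12 = 185.03700 / 12 = 15.41975
Sum of squared deviations: (+0.72125)² + (+1.54025)² + (−3.31875)² + (+0.49525)² + (−1.74475)² + (+2.00725)² + (−0.44775)² + (+0.04425)² + (−2.13975)² + (+1.19225)² + (−0.20775)² + (+1.85825)² = 30.92383
Variance = 30.92383 / 11 = 2.81126
SE* = √2.81126

SE* = 1.6767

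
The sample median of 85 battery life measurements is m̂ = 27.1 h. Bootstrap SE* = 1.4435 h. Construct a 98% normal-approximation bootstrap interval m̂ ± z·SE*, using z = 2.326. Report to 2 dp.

(23.74, 30.46)

Margin = 2.326 × 1.4435 = 3.358
Interval: 27.1 ± 3.358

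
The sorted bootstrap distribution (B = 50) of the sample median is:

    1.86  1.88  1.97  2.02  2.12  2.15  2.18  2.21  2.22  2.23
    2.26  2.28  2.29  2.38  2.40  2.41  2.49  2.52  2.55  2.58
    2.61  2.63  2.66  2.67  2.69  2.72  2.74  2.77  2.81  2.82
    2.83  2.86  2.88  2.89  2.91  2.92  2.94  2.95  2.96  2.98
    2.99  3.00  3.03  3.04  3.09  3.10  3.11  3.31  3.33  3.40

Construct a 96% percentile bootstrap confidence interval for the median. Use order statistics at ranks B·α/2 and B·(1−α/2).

α = 0.04; lower rank = 50 × 0.020 = 1; upper rank = 50 × 0.980 = 49.
The 1st smallest replicate is 1.86; the 49th is 3.33.

(1.86, 3.33)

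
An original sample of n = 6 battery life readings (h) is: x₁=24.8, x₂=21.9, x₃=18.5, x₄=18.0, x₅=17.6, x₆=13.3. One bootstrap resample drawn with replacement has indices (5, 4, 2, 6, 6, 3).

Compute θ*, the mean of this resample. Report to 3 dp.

θ* = 17.100

Resample values: 17.6, 18.0, 21.9, 13.3, 13.3, 18.5.
Mean = (17.6 + 18.0 + 21.9 + 13.3 + 13.3 + 18.5) / 6 = 102.60 / 6 = 17.100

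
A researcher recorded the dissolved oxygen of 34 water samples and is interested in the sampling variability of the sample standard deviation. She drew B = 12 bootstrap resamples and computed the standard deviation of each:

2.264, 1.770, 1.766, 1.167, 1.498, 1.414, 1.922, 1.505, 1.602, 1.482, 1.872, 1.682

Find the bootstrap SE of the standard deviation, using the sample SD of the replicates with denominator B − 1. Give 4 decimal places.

Bootstrap SE is the standard deviation of the 12 replicate standard deviations.
Mean of replicates: (2.264 + 1.770 + 1.766 + 1.167 + 1.498 + 1.414 + 1.922 + 1.505 + 1.602 + 1.482 + 1.872 + 1.682) / 12 = 19.94400 / 12 = 1.66200
Sum of squared deviations: (+0.60200)² + (+0.10800)² + (+0.10400)² + (−0.49500)² + (−0.16400)² + (−0.24800)² + (+0.26000)² + (−0.15700)² + (−0.06000)² + (−0.18000)² + (+0.21000)² + (+0.02000)² = 0.89106
Variance = 0.89106 / 11 = 0.08101
SE* = √0.08101

SE* = 0.2846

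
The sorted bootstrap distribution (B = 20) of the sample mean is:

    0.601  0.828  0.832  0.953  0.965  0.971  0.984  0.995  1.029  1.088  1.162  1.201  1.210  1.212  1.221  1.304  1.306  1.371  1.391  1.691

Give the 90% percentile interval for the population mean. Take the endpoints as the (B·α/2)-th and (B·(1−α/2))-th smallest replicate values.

α = 0.10; lower rank = 20 × 0.050 = 1; upper rank = 20 × 0.950 = 19.
The 1st smallest replicate is 0.601; the 19th is 1.391.

(0.601, 1.391)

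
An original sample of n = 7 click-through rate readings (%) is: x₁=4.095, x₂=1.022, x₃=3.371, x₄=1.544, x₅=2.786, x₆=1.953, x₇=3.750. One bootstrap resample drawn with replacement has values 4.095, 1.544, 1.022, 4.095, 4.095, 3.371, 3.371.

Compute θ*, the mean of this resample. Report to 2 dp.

Mean = (4.095 + 1.544 + 1.022 + 4.095 + 4.095 + 3.371 + 3.371) / 7 = 21.5930 / 7 = 3.08

θ* = 3.08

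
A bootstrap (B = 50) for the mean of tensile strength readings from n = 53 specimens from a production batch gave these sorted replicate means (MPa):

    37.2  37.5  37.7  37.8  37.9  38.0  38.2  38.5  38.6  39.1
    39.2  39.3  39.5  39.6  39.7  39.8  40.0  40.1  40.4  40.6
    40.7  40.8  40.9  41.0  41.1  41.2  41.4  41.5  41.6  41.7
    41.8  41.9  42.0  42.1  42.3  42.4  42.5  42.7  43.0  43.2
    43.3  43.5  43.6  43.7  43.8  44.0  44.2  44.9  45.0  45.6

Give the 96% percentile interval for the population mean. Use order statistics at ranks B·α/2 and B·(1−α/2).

(37.2, 45.0)

α = 0.04; lower rank = 50 × 0.020 = 1; upper rank = 50 × 0.980 = 49.
The 1st smallest replicate is 37.2; the 49th is 45.0.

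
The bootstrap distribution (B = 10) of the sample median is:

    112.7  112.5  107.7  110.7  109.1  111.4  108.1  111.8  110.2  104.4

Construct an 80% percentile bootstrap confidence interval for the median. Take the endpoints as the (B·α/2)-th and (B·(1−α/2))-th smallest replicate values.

(104.4, 112.5)

Sorted replicates: 104.4, 107.7, 108.1, 109.1, 110.2, 110.7, 111.4, 111.8, 112.5, 112.7
α = 0.20; lower rank = 10 × 0.100 = 1; upper rank = 10 × 0.900 = 9.
The 1st smallest replicate is 104.4; the 9th is 112.5.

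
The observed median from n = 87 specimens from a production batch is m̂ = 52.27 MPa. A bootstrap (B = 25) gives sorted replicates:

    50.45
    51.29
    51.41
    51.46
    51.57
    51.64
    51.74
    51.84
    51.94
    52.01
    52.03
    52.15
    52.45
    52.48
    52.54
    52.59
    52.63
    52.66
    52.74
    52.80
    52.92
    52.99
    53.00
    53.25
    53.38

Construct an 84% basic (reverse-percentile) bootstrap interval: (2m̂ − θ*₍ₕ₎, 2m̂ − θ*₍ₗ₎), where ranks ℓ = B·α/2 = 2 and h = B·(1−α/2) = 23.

(51.54, 53.25)

Percentile endpoints at ranks 2 and 23: θ*₍2₎ = 51.29, θ*₍23₎ = 53.00.
Basic interval reflects these around m̂:
  lower = 2 × 52.27 − 53.00 = 51.54
  upper = 2 × 52.27 − 51.29 = 53.25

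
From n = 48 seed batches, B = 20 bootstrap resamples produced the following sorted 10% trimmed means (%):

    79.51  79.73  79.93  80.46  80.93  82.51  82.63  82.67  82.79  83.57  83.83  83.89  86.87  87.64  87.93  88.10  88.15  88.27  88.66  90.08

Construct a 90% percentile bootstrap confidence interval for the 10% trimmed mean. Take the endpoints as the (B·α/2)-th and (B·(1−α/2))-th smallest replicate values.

α = 0.10; lower rank = 20 × 0.050 = 1; upper rank = 20 × 0.950 = 19.
The 1st smallest replicate is 79.51; the 19th is 88.66.

(79.51, 88.66)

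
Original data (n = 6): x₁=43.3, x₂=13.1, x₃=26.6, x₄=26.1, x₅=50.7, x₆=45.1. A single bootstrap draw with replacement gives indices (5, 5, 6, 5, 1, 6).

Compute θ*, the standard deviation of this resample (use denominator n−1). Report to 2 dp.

θ* = 3.46

Resample values: 50.7, 50.7, 45.1, 50.7, 43.3, 45.1.
Mean = 47.6000; sum of squared deviations = 59.8200
s² = 59.8200 / 5 = 11.9640
s = √11.9640 = 3.46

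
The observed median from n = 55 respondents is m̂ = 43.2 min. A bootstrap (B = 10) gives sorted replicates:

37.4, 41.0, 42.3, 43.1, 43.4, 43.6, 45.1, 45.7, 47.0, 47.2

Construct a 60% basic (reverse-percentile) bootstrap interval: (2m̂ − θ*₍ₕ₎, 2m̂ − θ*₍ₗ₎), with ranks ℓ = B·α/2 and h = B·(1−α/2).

Percentile endpoints at ranks 2 and 8: θ*₍2₎ = 41.0, θ*₍8₎ = 45.7.
Basic interval reflects these around m̂:
  lower = 2 × 43.2 − 45.7 = 40.7
  upper = 2 × 43.2 − 41.0 = 45.4

(40.7, 45.4)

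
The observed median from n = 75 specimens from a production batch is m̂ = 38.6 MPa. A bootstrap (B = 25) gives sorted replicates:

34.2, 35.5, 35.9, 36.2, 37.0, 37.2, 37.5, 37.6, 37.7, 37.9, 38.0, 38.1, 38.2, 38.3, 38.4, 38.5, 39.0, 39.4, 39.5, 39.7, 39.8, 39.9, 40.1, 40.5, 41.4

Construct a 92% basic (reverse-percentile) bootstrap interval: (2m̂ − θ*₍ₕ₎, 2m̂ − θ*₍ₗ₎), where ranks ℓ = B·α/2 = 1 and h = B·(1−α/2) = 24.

Percentile endpoints at ranks 1 and 24: θ*₍1₎ = 34.2, θ*₍24₎ = 40.5.
Basic interval reflects these around m̂:
  lower = 2 × 38.6 − 40.5 = 36.7
  upper = 2 × 38.6 − 34.2 = 43.0

(36.7, 43.0)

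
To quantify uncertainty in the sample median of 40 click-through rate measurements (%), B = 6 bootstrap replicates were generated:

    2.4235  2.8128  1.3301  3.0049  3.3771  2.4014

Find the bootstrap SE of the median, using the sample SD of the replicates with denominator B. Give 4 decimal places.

Bootstrap SE is the standard deviation of the 6 replicate medians.
Mean of replicates: (2.4235 + 2.8128 + 1.3301 + 3.0049 + 3.3771 + 2.4014) / 6 = 15.34980 / 6 = 2.55830
Sum of squared deviations: (−0.13480)² + (+0.25450)² + (−1.22820)² + (+0.44660)² + (+0.81880)² + (−0.15690)² = 2.48592
Variance = 2.48592 / 6 = 0.41432
SE* = √0.41432

SE* = 0.6437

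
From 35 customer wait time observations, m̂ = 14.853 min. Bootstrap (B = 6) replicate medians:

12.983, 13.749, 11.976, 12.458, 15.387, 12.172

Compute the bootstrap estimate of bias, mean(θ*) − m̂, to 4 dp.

mean(θ*) = (12.983 + 13.749 + 11.976 + 12.458 + 15.387 + 12.172) / 6 = 13.12083
bias = 13.12083 − 14.853

bias = −1.7322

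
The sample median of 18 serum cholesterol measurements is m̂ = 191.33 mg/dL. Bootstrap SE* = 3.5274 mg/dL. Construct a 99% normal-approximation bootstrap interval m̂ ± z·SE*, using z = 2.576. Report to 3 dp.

Margin = 2.576 × 3.5274 = 9.0866
Interval: 191.33 ± 9.0866

(182.243, 200.417)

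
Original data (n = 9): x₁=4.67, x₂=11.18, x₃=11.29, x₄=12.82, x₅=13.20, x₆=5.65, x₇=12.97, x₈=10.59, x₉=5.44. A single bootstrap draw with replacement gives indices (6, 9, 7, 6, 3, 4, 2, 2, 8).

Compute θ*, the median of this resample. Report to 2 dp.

θ* = 11.18

Resample values: 5.65, 5.44, 12.97, 5.65, 11.29, 12.82, 11.18, 11.18, 10.59.
Sorted: 5.44, 5.65, 5.65, 10.59, 11.18, 11.18, 11.29, 12.82, 12.97
Median = middle value = 11.18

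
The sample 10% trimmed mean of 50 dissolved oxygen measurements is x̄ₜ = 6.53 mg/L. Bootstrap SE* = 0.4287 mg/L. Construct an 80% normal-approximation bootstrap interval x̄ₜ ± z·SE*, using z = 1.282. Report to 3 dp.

Margin = 1.282 × 0.4287 = 0.5496
Interval: 6.53 ± 0.5496

(5.980, 7.080)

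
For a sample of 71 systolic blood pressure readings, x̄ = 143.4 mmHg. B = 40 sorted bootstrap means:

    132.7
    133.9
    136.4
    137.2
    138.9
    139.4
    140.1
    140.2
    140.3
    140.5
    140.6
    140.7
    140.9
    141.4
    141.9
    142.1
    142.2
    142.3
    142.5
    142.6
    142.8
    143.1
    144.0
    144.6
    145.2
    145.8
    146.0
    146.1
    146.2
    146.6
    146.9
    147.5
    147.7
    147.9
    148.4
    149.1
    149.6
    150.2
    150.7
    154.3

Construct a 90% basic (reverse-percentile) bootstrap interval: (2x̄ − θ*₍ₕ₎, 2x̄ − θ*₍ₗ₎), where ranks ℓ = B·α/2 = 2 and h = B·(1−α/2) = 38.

Percentile endpoints at ranks 2 and 38: θ*₍2₎ = 133.9, θ*₍38₎ = 150.2.
Basic interval reflects these around x̄:
  lower = 2 × 143.4 − 150.2 = 136.6
  upper = 2 × 143.4 − 133.9 = 152.9

(136.6, 152.9)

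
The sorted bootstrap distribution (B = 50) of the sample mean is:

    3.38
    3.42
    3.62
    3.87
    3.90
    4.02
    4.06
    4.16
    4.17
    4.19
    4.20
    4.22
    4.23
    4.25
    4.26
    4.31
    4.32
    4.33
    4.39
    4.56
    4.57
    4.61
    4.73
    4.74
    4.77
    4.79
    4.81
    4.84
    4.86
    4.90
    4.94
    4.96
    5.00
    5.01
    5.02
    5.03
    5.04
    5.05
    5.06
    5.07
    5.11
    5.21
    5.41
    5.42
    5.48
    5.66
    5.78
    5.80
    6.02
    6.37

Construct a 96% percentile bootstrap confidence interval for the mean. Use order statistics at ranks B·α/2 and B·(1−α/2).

(3.38, 6.02)

α = 0.04; lower rank = 50 × 0.020 = 1; upper rank = 50 × 0.980 = 49.
The 1st smallest replicate is 3.38; the 49th is 6.02.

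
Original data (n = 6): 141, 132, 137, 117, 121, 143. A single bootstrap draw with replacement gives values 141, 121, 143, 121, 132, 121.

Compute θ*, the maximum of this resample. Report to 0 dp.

Maximum = 143

θ* = 143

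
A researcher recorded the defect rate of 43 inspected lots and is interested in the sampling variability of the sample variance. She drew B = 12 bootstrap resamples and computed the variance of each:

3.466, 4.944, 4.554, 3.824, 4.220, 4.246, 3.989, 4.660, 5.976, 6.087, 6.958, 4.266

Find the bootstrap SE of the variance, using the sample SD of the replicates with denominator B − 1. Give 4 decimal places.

SE* = 1.0489

Bootstrap SE is the standard deviation of the 12 replicate variances.
Mean of replicates: (3.466 + 4.944 + 4.554 + 3.824 + 4.220 + 4.246 + 3.989 + 4.660 + 5.976 + 6.087 + 6.958 + 4.266) / 12 = 57.19000 / 12 = 4.76583
Sum of squared deviations: (−1.29983)² + (+0.17817)² + (−0.21183)² + (−0.94183)² + (−0.54583)² + (−0.51983)² + (−0.77683)² + (−0.10583)² + (+1.21017)² + (+1.32117)² + (+2.19217)² + (−0.49983)² = 12.10148
Variance = 12.10148 / 11 = 1.10013
SE* = √1.10013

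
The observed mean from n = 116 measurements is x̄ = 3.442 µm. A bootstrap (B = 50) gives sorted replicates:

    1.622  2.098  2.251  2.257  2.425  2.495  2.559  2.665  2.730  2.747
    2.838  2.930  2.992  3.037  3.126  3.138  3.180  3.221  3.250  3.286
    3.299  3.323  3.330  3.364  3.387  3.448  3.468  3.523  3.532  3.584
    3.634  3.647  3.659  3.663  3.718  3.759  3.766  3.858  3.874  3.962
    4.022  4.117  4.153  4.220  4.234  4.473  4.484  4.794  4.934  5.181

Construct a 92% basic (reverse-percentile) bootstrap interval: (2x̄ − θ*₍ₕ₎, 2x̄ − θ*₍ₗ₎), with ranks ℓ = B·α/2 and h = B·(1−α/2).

(2.090, 4.786)

Percentile endpoints at ranks 2 and 48: θ*₍2₎ = 2.098, θ*₍48₎ = 4.794.
Basic interval reflects these around x̄:
  lower = 2 × 3.442 − 4.794 = 2.090
  upper = 2 × 3.442 − 2.098 = 4.786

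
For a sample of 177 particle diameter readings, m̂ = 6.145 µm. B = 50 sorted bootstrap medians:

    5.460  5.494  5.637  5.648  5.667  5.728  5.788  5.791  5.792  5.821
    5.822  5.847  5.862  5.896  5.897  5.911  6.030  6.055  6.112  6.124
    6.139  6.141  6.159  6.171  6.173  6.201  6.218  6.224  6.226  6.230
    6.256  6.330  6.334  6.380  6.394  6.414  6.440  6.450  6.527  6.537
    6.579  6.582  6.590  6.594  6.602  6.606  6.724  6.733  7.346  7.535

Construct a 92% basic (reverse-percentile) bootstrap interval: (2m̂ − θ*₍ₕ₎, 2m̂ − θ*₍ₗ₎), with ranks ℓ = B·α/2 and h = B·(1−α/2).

Percentile endpoints at ranks 2 and 48: θ*₍2₎ = 5.494, θ*₍48₎ = 6.733.
Basic interval reflects these around m̂:
  lower = 2 × 6.145 − 6.733 = 5.557
  upper = 2 × 6.145 − 5.494 = 6.796

(5.557, 6.796)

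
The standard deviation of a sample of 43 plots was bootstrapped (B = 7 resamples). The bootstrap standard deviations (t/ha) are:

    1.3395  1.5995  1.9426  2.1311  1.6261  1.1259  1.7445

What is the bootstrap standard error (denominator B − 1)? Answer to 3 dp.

SE* = 0.342

Bootstrap SE is the standard deviation of the 7 replicate standard deviations.
Mean of replicates: (1.3395 + 1.5995 + 1.9426 + 2.1311 + 1.6261 + 1.1259 + 1.7445) / 7 = 11.50920 / 7 = 1.64417
Sum of squared deviations: (−0.30467)² + (−0.04467)² + (+0.29843)² + (+0.48693)² + (−0.01807)² + (−0.51827)² + (+0.10033)² = 0.69998
Variance = 0.69998 / 6 = 0.11666
SE* = √0.11666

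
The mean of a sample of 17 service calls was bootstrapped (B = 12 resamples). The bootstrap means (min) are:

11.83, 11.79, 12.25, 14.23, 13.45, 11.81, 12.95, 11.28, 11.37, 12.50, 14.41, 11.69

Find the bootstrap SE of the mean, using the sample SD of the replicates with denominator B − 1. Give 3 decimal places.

Bootstrap SE is the standard deviation of the 12 replicate means.
Mean of replicates: (11.83 + 11.79 + 12.25 + 14.23 + 13.45 + 11.81 + 12.95 + 11.28 + 11.37 + 12.50 + 14.41 + 11.69) / 12 = 149.5600 / 12 = 12.4633
Sum of squared deviations: (−0.6333)² + (−0.6733)² + (−0.2133)² + (+1.7667)² + (+0.9867)² + (−0.6533)² + (+0.4867)² + (−1.1833)² + (−1.0933)² + (+0.0367)² + (+1.9467)² + (−0.7733)² = 12.6429
Variance = 12.6429 / 11 = 1.1494
SE* = √1.1494

SE* = 1.072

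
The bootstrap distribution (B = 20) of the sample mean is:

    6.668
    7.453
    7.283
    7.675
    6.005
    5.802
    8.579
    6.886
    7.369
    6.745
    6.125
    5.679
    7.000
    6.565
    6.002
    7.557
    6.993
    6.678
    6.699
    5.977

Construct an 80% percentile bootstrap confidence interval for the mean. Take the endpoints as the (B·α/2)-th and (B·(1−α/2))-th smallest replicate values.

Sorted replicates: 5.679, 5.802, 5.977, 6.002, 6.005, 6.125, 6.565, 6.668, 6.678, 6.699, 6.745, 6.886, 6.993, 7.000, 7.283, 7.369, 7.453, 7.557, 7.675, 8.579
α = 0.20; lower rank = 20 × 0.100 = 2; upper rank = 20 × 0.900 = 18.
The 2nd smallest replicate is 5.802; the 18th is 7.557.

(5.802, 7.557)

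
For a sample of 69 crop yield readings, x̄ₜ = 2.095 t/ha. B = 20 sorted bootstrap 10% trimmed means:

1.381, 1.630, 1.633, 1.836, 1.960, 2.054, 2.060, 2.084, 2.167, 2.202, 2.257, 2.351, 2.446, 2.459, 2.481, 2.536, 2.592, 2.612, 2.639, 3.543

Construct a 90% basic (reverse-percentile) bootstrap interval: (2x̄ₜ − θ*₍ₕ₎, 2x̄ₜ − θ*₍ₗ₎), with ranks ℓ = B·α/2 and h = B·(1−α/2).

Percentile endpoints at ranks 1 and 19: θ*₍1₎ = 1.381, θ*₍19₎ = 2.639.
Basic interval reflects these around x̄ₜ:
  lower = 2 × 2.095 − 2.639 = 1.551
  upper = 2 × 2.095 − 1.381 = 2.809

(1.551, 2.809)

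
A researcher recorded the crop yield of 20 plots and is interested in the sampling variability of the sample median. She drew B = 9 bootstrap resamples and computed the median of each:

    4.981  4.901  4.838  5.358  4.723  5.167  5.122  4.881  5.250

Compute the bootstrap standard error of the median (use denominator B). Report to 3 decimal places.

SE* = 0.199

Bootstrap SE is the standard deviation of the 9 replicate medians.
Mean of replicates: (4.981 + 4.901 + 4.838 + 5.358 + 4.723 + 5.167 + 5.122 + 4.881 + 5.250) / 9 = 45.2210 / 9 = 5.0246
Sum of squared deviations: (−0.0436)² + (−0.1236)² + (−0.1866)² + (+0.3334)² + (−0.3016)² + (+0.1424)² + (+0.0974)² + (−0.1436)² + (+0.2254)² = 0.3553
Variance = 0.3553 / 9 = 0.0395
SE* = √0.0395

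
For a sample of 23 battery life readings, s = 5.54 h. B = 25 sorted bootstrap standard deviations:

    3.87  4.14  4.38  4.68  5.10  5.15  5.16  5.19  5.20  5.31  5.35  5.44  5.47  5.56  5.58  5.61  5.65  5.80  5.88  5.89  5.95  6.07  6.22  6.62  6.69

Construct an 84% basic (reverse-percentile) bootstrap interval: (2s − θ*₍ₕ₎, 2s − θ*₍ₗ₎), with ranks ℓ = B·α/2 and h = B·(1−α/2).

Percentile endpoints at ranks 2 and 23: θ*₍2₎ = 4.14, θ*₍23₎ = 6.22.
Basic interval reflects these around s:
  lower = 2 × 5.54 − 6.22 = 4.86
  upper = 2 × 5.54 − 4.14 = 6.94

(4.86, 6.94)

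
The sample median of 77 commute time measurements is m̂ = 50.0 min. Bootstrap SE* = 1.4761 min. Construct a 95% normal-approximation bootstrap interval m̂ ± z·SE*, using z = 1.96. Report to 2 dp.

(47.11, 52.89)

Margin = 1.96 × 1.4761 = 2.893
Interval: 50.0 ± 2.893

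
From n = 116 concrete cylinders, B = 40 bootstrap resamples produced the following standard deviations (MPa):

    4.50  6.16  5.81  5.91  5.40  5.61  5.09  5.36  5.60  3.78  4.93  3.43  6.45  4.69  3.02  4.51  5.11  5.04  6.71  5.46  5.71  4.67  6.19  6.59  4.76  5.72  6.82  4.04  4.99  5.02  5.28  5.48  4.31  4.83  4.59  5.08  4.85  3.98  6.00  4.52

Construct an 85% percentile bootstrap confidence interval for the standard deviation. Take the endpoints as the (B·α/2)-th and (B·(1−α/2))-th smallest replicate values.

Sorted replicates: 3.02, 3.43, 3.78, 3.98, 4.04, 4.31, 4.50, 4.51, 4.52, 4.59, 4.67, 4.69, 4.76, 4.83, 4.85, 4.93, 4.99, 5.02, 5.04, 5.08, 5.09, 5.11, 5.28, 5.36, 5.40, 5.46, 5.48, 5.60, 5.61, 5.71, 5.72, 5.81, 5.91, 6.00, 6.16, 6.19, 6.45, 6.59, 6.71, 6.82
α = 0.15; lower rank = 40 × 0.075 = 3; upper rank = 40 × 0.925 = 37.
The 3rd smallest replicate is 3.78; the 37th is 6.45.

(3.78, 6.45)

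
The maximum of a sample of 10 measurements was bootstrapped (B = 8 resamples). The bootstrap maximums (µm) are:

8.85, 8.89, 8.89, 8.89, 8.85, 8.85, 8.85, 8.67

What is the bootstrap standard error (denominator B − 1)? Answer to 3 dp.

Bootstrap SE is the standard deviation of the 8 replicate maximums.
Mean of replicates: (8.85 + 8.89 + 8.89 + 8.89 + 8.85 + 8.85 + 8.85 + 8.67) / 8 = 70.74000 / 8 = 8.84250
Sum of squared deviations: (+0.00750)² + (+0.04750)² + (+0.04750)² + (+0.04750)² + (+0.00750)² + (+0.00750)² + (+0.00750)² + (−0.17250)² = 0.03675
Variance = 0.03675 / 7 = 0.00525
SE* = √0.00525

SE* = 0.072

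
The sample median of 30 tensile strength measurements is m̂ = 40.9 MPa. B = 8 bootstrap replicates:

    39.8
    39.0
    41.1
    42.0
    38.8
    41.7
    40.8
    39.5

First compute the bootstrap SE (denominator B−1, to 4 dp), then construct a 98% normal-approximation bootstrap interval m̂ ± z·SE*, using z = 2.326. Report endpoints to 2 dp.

Mean of replicates = 40.3375; sum of squared deviations = 10.5588; SE* = √(10.5588/7) = 1.2282
Margin = 2.326 × 1.2282 = 2.857
Interval: 40.9 ± 2.857

(38.04, 43.76)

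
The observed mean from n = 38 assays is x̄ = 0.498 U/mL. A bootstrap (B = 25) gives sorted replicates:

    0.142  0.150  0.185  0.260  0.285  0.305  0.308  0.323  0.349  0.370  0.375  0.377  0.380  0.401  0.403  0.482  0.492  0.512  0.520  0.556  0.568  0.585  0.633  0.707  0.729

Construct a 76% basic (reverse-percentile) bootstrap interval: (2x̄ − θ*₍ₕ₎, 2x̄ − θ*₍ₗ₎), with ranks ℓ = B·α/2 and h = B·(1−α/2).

Percentile endpoints at ranks 3 and 22: θ*₍3₎ = 0.185, θ*₍22₎ = 0.585.
Basic interval reflects these around x̄:
  lower = 2 × 0.498 − 0.585 = 0.411
  upper = 2 × 0.498 − 0.185 = 0.811

(0.411, 0.811)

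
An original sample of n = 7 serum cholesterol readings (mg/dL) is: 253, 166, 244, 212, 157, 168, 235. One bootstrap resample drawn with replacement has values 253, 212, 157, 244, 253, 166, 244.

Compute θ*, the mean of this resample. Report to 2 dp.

θ* = 218.43

Mean = (253 + 212 + 157 + 244 + 253 + 166 + 244) / 7 = 1529.0 / 7 = 218.43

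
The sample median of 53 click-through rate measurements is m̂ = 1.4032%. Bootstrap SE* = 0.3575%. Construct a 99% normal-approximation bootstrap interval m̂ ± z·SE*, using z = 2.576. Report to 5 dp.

Margin = 2.576 × 0.3575 = 0.920920
Interval: 1.4032 ± 0.920920

(0.48228, 2.32412)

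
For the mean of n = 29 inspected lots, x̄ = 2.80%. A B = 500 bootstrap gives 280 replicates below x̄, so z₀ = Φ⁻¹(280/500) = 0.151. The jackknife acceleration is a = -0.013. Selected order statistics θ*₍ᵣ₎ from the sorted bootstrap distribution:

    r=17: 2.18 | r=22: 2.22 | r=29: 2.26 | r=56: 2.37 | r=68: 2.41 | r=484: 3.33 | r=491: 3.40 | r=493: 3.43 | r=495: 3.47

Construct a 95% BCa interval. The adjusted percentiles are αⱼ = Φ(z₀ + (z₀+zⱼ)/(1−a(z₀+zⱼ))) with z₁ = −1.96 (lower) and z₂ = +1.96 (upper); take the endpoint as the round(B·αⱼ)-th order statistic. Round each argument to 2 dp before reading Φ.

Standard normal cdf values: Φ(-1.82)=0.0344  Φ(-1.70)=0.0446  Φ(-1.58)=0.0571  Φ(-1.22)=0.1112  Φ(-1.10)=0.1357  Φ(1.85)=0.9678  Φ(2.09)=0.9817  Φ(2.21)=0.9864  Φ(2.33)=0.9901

Lower: z₀ + z₁ = 0.151 + (-1.960) = -1.809; 1 − a(z₀+z₁) = 1 − (-0.013)(-1.809) = 0.9765; argument = 0.151 + (-1.809)/0.9765 = -1.7016 → -1.70.
α₁ = Φ(-1.70) = 0.0446; rank = round(500 × 0.0446) = 22; θ*₍22₎ = 2.22.
Upper: z₀ + z₂ = 2.111; 1 − a(z₀+z₂) = 1.0274; argument = 2.2056 → 2.21; α₂ = 0.9864; rank = 493; θ*₍493₎ = 3.43.

(2.22, 3.43)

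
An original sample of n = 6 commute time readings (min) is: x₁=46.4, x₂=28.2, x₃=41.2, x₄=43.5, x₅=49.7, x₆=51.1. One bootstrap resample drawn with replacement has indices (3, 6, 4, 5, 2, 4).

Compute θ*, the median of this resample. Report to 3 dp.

θ* = 43.500

Resample values: 41.2, 51.1, 43.5, 49.7, 28.2, 43.5.
Sorted: 28.2, 41.2, 43.5, 43.5, 49.7, 51.1
Median = average of the two middle values = 43.500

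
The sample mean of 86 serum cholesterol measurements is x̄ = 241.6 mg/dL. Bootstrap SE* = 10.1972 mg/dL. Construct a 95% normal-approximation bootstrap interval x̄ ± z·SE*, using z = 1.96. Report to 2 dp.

Margin = 1.96 × 10.1972 = 19.987
Interval: 241.6 ± 19.987

(221.61, 261.59)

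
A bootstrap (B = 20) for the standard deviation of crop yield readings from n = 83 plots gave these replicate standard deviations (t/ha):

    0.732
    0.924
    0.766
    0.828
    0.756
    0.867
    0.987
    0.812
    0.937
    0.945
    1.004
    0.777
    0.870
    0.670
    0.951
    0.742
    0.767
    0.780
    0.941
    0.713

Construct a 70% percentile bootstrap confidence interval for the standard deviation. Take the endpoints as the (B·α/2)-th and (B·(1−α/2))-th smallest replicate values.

(0.732, 0.945)

Sorted replicates: 0.670, 0.713, 0.732, 0.742, 0.756, 0.766, 0.767, 0.777, 0.780, 0.812, 0.828, 0.867, 0.870, 0.924, 0.937, 0.941, 0.945, 0.951, 0.987, 1.004
α = 0.30; lower rank = 20 × 0.150 = 3; upper rank = 20 × 0.850 = 17.
The 3rd smallest replicate is 0.732; the 17th is 0.945.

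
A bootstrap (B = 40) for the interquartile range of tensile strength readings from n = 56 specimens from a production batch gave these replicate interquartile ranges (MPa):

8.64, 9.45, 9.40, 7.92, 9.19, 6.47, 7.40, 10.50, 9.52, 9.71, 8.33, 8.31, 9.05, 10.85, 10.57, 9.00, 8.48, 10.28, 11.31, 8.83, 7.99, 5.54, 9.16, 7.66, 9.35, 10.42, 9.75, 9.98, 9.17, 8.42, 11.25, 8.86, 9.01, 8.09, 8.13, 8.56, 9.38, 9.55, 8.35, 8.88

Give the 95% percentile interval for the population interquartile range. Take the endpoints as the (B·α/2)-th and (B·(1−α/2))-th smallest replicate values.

(5.54, 11.25)

Sorted replicates: 5.54, 6.47, 7.40, 7.66, 7.92, 7.99, 8.09, 8.13, 8.31, 8.33, 8.35, 8.42, 8.48, 8.56, 8.64, 8.83, 8.86, 8.88, 9.00, 9.01, 9.05, 9.16, 9.17, 9.19, 9.35, 9.38, 9.40, 9.45, 9.52, 9.55, 9.71, 9.75, 9.98, 10.28, 10.42, 10.50, 10.57, 10.85, 11.25, 11.31
α = 0.05; lower rank = 40 × 0.025 = 1; upper rank = 40 × 0.975 = 39.
The 1st smallest replicate is 5.54; the 39th is 11.25.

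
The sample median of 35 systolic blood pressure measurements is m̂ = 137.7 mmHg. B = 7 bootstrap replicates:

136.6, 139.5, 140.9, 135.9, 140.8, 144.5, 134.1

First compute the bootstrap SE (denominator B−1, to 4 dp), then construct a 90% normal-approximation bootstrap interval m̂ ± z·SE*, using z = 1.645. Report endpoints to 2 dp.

(131.82, 143.58)

Mean of replicates = 138.9000; sum of squared deviations = 76.6600; SE* = √(76.6600/6) = 3.5744
Margin = 1.645 × 3.5744 = 5.880
Interval: 137.7 ± 5.880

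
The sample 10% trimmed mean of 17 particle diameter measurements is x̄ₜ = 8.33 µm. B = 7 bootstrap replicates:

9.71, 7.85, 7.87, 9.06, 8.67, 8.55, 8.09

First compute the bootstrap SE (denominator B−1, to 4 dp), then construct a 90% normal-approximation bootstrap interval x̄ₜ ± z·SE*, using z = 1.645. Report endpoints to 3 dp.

(7.210, 9.450)

Mean of replicates = 8.5429; sum of squared deviations = 2.7837; SE* = √(2.7837/6) = 0.6811
Margin = 1.645 × 0.6811 = 1.1204
Interval: 8.33 ± 1.1204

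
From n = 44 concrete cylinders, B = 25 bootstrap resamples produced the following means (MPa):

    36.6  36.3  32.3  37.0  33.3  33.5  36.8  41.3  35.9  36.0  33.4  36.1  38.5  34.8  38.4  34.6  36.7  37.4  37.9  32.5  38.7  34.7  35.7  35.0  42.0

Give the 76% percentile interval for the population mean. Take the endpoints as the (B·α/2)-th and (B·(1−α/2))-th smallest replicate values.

Sorted replicates: 32.3, 32.5, 33.3, 33.4, 33.5, 34.6, 34.7, 34.8, 35.0, 35.7, 35.9, 36.0, 36.1, 36.3, 36.6, 36.7, 36.8, 37.0, 37.4, 37.9, 38.4, 38.5, 38.7, 41.3, 42.0
α = 0.24; lower rank = 25 × 0.120 = 3; upper rank = 25 × 0.880 = 22.
The 3rd smallest replicate is 33.3; the 22nd is 38.5.

(33.3, 38.5)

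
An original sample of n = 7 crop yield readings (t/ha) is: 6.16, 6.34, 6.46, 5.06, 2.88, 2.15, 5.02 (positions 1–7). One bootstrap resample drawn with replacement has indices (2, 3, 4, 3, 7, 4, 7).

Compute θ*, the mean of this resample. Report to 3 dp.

Resample values: 6.34, 6.46, 5.06, 6.46, 5.02, 5.06, 5.02.
Mean = (6.34 + 6.46 + 5.06 + 6.46 + 5.02 + 5.06 + 5.02) / 7 = 39.420 / 7 = 5.631

θ* = 5.631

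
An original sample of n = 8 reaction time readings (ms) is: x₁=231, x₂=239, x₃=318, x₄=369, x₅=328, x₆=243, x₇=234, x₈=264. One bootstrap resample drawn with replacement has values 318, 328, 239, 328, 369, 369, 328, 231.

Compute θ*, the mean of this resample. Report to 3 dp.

Mean = (318 + 328 + 239 + 328 + 369 + 369 + 328 + 231) / 8 = 2510.0 / 8 = 313.750

θ* = 313.750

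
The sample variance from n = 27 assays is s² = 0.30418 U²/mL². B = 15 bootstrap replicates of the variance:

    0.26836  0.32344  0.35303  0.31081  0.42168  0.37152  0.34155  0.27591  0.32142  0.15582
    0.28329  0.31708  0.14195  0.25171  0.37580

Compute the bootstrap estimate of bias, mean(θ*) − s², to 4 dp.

bias = −0.0033

mean(θ*) = (0.26836 + 0.32344 + 0.35303 + 0.31081 + 0.42168 + 0.37152 + 0.34155 + 0.27591 + 0.32142 + 0.15582 + 0.28329 + 0.31708 + 0.14195 + 0.25171 + 0.37580) / 15 = 0.30089
bias = 0.30089 − 0.30418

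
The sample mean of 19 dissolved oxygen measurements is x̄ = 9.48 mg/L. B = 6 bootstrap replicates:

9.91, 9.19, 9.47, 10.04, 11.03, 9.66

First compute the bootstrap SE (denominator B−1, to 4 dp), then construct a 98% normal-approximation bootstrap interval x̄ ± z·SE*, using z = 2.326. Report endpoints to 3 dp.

Mean of replicates = 9.8833; sum of squared deviations = 2.0415; SE* = √(2.0415/5) = 0.6390
Margin = 2.326 × 0.6390 = 1.4863
Interval: 9.48 ± 1.4863

(7.994, 10.966)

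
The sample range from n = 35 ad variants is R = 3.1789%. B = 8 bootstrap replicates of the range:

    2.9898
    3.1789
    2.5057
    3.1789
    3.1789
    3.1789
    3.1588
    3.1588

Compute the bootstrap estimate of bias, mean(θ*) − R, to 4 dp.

bias = −0.1128

mean(θ*) = (2.9898 + 3.1789 + 2.5057 + 3.1789 + 3.1789 + 3.1789 + 3.1588 + 3.1588) / 8 = 3.06609
bias = 3.06609 − 3.1789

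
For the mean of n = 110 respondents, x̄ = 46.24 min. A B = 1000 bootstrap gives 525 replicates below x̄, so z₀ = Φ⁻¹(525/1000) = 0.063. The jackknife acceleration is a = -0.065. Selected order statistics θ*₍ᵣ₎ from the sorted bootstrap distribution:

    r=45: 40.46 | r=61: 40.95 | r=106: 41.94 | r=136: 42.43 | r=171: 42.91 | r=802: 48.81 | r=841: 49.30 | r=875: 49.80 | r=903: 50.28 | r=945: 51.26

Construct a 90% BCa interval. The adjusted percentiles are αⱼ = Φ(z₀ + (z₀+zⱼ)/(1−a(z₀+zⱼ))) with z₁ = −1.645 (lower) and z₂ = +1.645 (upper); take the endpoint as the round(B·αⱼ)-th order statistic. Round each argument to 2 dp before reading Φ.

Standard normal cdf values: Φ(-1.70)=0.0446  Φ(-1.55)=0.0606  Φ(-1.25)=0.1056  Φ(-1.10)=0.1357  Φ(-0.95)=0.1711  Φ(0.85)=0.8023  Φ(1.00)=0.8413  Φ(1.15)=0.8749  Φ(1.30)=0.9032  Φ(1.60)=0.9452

Lower: z₀ + z₁ = 0.063 + (-1.645) = -1.582; 1 − a(z₀+z₁) = 1 − (-0.065)(-1.582) = 0.8972; argument = 0.063 + (-1.582)/0.8972 = -1.7003 → -1.70.
α₁ = Φ(-1.70) = 0.0446; rank = round(1000 × 0.0446) = 45; θ*₍45₎ = 40.46.
Upper: z₀ + z₂ = 1.708; 1 − a(z₀+z₂) = 1.1110; argument = 1.6003 → 1.60; α₂ = 0.9452; rank = 945; θ*₍945₎ = 51.26.

(40.46, 51.26)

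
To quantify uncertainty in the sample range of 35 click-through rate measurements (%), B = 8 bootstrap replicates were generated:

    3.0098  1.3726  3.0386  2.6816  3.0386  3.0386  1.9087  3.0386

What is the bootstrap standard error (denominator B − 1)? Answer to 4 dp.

SE* = 0.6453

Bootstrap SE is the standard deviation of the 8 replicate ranges.
Mean of replicates: (3.0098 + 1.3726 + 3.0386 + 2.6816 + 3.0386 + 3.0386 + 1.9087 + 3.0386) / 8 = 21.12710 / 8 = 2.64089
Sum of squared deviations: (+0.36891)² + (−1.26829)² + (+0.39771)² + (+0.04071)² + (+0.39771)² + (+0.39771)² + (−0.73219)² + (+0.39771)² = 2.91511
Variance = 2.91511 / 7 = 0.41644
SE* = √0.41644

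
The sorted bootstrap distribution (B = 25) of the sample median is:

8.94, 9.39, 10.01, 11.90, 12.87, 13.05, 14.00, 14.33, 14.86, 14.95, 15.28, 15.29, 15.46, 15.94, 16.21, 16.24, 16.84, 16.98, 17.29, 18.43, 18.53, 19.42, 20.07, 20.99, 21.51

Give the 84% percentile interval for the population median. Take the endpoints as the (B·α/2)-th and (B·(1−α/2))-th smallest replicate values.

α = 0.16; lower rank = 25 × 0.080 = 2; upper rank = 25 × 0.920 = 23.
The 2nd smallest replicate is 9.39; the 23rd is 20.07.

(9.39, 20.07)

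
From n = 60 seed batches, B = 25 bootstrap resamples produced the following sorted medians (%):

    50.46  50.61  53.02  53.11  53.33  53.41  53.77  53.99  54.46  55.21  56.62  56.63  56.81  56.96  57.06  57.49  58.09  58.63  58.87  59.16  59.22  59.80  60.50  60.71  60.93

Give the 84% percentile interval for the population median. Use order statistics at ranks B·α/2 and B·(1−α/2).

(50.61, 60.50)

α = 0.16; lower rank = 25 × 0.080 = 2; upper rank = 25 × 0.920 = 23.
The 2nd smallest replicate is 50.61; the 23rd is 60.50.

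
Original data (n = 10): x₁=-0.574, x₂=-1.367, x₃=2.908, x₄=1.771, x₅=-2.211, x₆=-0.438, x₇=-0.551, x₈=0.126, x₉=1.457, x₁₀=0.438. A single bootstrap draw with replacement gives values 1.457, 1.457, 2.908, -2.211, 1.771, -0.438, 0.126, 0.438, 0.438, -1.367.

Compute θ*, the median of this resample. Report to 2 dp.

Sorted: -2.211, -1.367, -0.438, 0.126, 0.438, 0.438, 1.457, 1.457, 1.771, 2.908
Median = average of the two middle values = 0.44

θ* = 0.44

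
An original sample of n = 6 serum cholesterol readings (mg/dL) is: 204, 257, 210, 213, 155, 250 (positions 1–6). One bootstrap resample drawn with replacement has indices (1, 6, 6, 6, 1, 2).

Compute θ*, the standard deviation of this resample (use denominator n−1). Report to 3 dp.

θ* = 24.807

Resample values: 204, 250, 250, 250, 204, 257.
Mean = 235.8333; sum of squared deviations = 3076.8333
s² = 3076.8333 / 5 = 615.3667
s = √615.3667 = 24.807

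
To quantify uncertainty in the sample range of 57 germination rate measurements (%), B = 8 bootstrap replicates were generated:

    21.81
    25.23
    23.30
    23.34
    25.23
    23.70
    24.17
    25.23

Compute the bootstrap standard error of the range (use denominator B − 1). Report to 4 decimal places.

Bootstrap SE is the standard deviation of the 8 replicate ranges.
Mean of replicates: (21.81 + 25.23 + 23.30 + 23.34 + 25.23 + 23.70 + 24.17 + 25.23) / 8 = 192.01000 / 8 = 24.00125
Sum of squared deviations: (−2.19125)² + (+1.22875)² + (−0.70125)² + (−0.66125)² + (+1.22875)² + (−0.30125)² + (+0.16875)² + (+1.22875)² = 10.37929
Variance = 10.37929 / 7 = 1.48276
SE* = √1.48276

SE* = 1.2177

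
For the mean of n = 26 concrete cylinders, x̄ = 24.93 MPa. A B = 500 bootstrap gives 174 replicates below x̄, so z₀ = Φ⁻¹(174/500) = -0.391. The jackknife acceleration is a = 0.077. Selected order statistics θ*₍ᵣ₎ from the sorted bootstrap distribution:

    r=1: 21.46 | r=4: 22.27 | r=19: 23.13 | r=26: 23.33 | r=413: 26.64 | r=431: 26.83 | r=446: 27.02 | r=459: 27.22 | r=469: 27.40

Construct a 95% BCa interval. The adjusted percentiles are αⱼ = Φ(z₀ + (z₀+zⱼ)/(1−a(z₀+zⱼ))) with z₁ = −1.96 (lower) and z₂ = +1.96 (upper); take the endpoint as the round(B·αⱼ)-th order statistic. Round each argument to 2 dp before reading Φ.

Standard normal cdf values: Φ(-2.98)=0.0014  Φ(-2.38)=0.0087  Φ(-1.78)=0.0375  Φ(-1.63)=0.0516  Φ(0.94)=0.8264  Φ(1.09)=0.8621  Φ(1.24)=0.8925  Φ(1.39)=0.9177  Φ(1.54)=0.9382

(22.27, 27.22)

Lower: z₀ + z₁ = -0.391 + (-1.960) = -2.351; 1 − a(z₀+z₁) = 1 − (0.077)(-2.351) = 1.1810; argument = -0.391 + (-2.351)/1.1810 = -2.3816 → -2.38.
α₁ = Φ(-2.38) = 0.0087; rank = round(500 × 0.0087) = 4; θ*₍4₎ = 22.27.
Upper: z₀ + z₂ = 1.569; 1 − a(z₀+z₂) = 0.8792; argument = 1.3936 → 1.39; α₂ = 0.9177; rank = 459; θ*₍459₎ = 27.22.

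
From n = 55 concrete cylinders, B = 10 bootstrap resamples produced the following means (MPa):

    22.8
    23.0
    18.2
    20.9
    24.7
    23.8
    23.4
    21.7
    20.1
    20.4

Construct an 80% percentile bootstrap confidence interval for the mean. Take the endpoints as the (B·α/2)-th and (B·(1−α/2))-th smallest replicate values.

(18.2, 23.8)

Sorted replicates: 18.2, 20.1, 20.4, 20.9, 21.7, 22.8, 23.0, 23.4, 23.8, 24.7
α = 0.20; lower rank = 10 × 0.100 = 1; upper rank = 10 × 0.900 = 9.
The 1st smallest replicate is 18.2; the 9th is 23.8.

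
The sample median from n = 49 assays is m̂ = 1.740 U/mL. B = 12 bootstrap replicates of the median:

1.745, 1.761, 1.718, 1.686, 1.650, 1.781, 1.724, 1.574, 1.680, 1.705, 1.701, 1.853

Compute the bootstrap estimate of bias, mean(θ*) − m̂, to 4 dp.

bias = −0.0252

mean(θ*) = (1.745 + 1.761 + 1.718 + 1.686 + 1.650 + 1.781 + 1.724 + 1.574 + 1.680 + 1.705 + 1.701 + 1.853) / 12 = 1.71483
bias = 1.71483 − 1.740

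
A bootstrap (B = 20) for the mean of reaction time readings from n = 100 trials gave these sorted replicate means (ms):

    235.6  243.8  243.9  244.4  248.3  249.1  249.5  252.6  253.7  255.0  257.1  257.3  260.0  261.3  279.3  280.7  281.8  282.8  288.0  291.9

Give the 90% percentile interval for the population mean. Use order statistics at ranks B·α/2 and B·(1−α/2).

α = 0.10; lower rank = 20 × 0.050 = 1; upper rank = 20 × 0.950 = 19.
The 1st smallest replicate is 235.6; the 19th is 288.0.

(235.6, 288.0)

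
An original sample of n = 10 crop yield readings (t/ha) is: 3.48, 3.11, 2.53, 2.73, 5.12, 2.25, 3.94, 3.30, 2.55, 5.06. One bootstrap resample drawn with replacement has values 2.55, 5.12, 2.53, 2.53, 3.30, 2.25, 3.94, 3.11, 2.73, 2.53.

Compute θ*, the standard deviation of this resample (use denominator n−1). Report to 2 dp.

Mean = 3.0590; sum of squared deviations = 6.9459
s² = 6.9459 / 9 = 0.7718
s = √0.7718 = 0.88

θ* = 0.88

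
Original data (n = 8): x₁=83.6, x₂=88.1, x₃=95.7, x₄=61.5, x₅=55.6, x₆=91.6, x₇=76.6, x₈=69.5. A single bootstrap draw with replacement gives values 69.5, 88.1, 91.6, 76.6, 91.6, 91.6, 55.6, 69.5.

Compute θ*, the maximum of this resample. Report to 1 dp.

Maximum = 91.6

θ* = 91.6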